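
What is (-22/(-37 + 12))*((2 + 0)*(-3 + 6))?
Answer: 132/25 ≈ 5.2800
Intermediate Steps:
(-22/(-37 + 12))*((2 + 0)*(-3 + 6)) = (-22/(-25))*(2*3) = -1/25*(-22)*6 = (22/25)*6 = 132/25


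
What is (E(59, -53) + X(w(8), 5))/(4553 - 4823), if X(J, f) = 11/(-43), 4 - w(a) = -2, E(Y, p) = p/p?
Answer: -16/5805 ≈ -0.0027562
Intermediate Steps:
E(Y, p) = 1
w(a) = 6 (w(a) = 4 - 1*(-2) = 4 + 2 = 6)
X(J, f) = -11/43 (X(J, f) = 11*(-1/43) = -11/43)
(E(59, -53) + X(w(8), 5))/(4553 - 4823) = (1 - 11/43)/(4553 - 4823) = (32/43)/(-270) = (32/43)*(-1/270) = -16/5805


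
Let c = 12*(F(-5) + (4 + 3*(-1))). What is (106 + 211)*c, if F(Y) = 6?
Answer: 26628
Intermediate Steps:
c = 84 (c = 12*(6 + (4 + 3*(-1))) = 12*(6 + (4 - 3)) = 12*(6 + 1) = 12*7 = 84)
(106 + 211)*c = (106 + 211)*84 = 317*84 = 26628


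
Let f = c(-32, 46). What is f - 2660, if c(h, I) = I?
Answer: -2614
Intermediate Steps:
f = 46
f - 2660 = 46 - 2660 = -2614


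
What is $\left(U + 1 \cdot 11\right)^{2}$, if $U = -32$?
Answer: $441$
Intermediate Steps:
$\left(U + 1 \cdot 11\right)^{2} = \left(-32 + 1 \cdot 11\right)^{2} = \left(-32 + 11\right)^{2} = \left(-21\right)^{2} = 441$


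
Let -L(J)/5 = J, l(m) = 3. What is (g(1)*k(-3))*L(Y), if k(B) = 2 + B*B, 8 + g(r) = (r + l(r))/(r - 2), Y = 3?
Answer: 1980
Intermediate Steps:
g(r) = -8 + (3 + r)/(-2 + r) (g(r) = -8 + (r + 3)/(r - 2) = -8 + (3 + r)/(-2 + r))
L(J) = -5*J
k(B) = 2 + B²
(g(1)*k(-3))*L(Y) = (((19 - 7*1)/(-2 + 1))*(2 + (-3)²))*(-5*3) = (((19 - 7)/(-1))*(2 + 9))*(-15) = (-1*12*11)*(-15) = -12*11*(-15) = -132*(-15) = 1980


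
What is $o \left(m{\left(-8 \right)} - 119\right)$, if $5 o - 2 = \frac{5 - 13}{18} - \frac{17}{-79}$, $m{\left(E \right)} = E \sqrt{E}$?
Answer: $- \frac{149821}{3555} - \frac{20144 i \sqrt{2}}{3555} \approx -42.144 - 8.0135 i$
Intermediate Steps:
$m{\left(E \right)} = E^{\frac{3}{2}}$
$o = \frac{1259}{3555}$ ($o = \frac{2}{5} + \frac{\frac{5 - 13}{18} - \frac{17}{-79}}{5} = \frac{2}{5} + \frac{\left(5 - 13\right) \frac{1}{18} - - \frac{17}{79}}{5} = \frac{2}{5} + \frac{\left(-8\right) \frac{1}{18} + \frac{17}{79}}{5} = \frac{2}{5} + \frac{- \frac{4}{9} + \frac{17}{79}}{5} = \frac{2}{5} + \frac{1}{5} \left(- \frac{163}{711}\right) = \frac{2}{5} - \frac{163}{3555} = \frac{1259}{3555} \approx 0.35415$)
$o \left(m{\left(-8 \right)} - 119\right) = \frac{1259 \left(\left(-8\right)^{\frac{3}{2}} - 119\right)}{3555} = \frac{1259 \left(- 16 i \sqrt{2} - 119\right)}{3555} = \frac{1259 \left(-119 - 16 i \sqrt{2}\right)}{3555} = - \frac{149821}{3555} - \frac{20144 i \sqrt{2}}{3555}$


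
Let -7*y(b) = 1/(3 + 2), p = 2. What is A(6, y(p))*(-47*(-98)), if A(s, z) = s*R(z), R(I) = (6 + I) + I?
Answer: 821184/5 ≈ 1.6424e+5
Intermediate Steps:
R(I) = 6 + 2*I
y(b) = -1/35 (y(b) = -1/(7*(3 + 2)) = -⅐/5 = -⅐*⅕ = -1/35)
A(s, z) = s*(6 + 2*z)
A(6, y(p))*(-47*(-98)) = (2*6*(3 - 1/35))*(-47*(-98)) = (2*6*(104/35))*4606 = (1248/35)*4606 = 821184/5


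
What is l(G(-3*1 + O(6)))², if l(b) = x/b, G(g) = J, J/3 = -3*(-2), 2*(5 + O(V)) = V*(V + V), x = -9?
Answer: ¼ ≈ 0.25000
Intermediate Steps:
O(V) = -5 + V² (O(V) = -5 + (V*(V + V))/2 = -5 + (V*(2*V))/2 = -5 + (2*V²)/2 = -5 + V²)
J = 18 (J = 3*(-3*(-2)) = 3*6 = 18)
G(g) = 18
l(b) = -9/b
l(G(-3*1 + O(6)))² = (-9/18)² = (-9*1/18)² = (-½)² = ¼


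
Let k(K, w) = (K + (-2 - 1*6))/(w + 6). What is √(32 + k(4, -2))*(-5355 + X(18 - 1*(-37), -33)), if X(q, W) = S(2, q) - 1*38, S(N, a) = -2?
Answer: -5395*√31 ≈ -30038.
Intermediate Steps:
k(K, w) = (-8 + K)/(6 + w) (k(K, w) = (K + (-2 - 6))/(6 + w) = (K - 8)/(6 + w) = (-8 + K)/(6 + w))
X(q, W) = -40 (X(q, W) = -2 - 1*38 = -2 - 38 = -40)
√(32 + k(4, -2))*(-5355 + X(18 - 1*(-37), -33)) = √(32 + (-8 + 4)/(6 - 2))*(-5355 - 40) = √(32 - 4/4)*(-5395) = √(32 + (¼)*(-4))*(-5395) = √(32 - 1)*(-5395) = √31*(-5395) = -5395*√31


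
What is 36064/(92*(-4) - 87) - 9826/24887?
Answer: -128856514/1617655 ≈ -79.656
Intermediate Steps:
36064/(92*(-4) - 87) - 9826/24887 = 36064/(-368 - 87) - 9826*1/24887 = 36064/(-455) - 9826/24887 = 36064*(-1/455) - 9826/24887 = -5152/65 - 9826/24887 = -128856514/1617655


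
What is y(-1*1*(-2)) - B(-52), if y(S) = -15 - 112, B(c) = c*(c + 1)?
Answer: -2779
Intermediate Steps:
B(c) = c*(1 + c)
y(S) = -127
y(-1*1*(-2)) - B(-52) = -127 - (-52)*(1 - 52) = -127 - (-52)*(-51) = -127 - 1*2652 = -127 - 2652 = -2779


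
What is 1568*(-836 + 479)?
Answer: -559776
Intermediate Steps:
1568*(-836 + 479) = 1568*(-357) = -559776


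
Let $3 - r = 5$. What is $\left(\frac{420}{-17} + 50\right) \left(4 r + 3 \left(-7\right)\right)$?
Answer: $- \frac{12470}{17} \approx -733.53$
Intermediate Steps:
$r = -2$ ($r = 3 - 5 = -2$)
$\left(\frac{420}{-17} + 50\right) \left(4 r + 3 \left(-7\right)\right) = \left(\frac{420}{-17} + 50\right) \left(4 \left(-2\right) + 3 \left(-7\right)\right) = \left(420 \left(- \frac{1}{17}\right) + 50\right) \left(-8 - 21\right) = \left(- \frac{420}{17} + 50\right) \left(-29\right) = \frac{430}{17} \left(-29\right) = - \frac{12470}{17}$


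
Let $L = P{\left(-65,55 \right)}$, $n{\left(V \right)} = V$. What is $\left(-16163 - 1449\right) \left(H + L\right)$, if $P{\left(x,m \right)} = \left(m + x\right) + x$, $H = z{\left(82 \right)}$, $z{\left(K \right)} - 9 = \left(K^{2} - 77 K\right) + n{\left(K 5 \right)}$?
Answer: $-13279448$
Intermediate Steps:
$z{\left(K \right)} = 9 + K^{2} - 72 K$ ($z{\left(K \right)} = 9 + \left(\left(K^{2} - 77 K\right) + K 5\right) = 9 + \left(\left(K^{2} - 77 K\right) + 5 K\right) = 9 + \left(K^{2} - 72 K\right) = 9 + K^{2} - 72 K$)
$H = 829$ ($H = 9 + 82^{2} - 5904 = 9 + 6724 - 5904 = 829$)
$P{\left(x,m \right)} = m + 2 x$
$L = -75$ ($L = 55 + 2 \left(-65\right) = 55 - 130 = -75$)
$\left(-16163 - 1449\right) \left(H + L\right) = \left(-16163 - 1449\right) \left(829 - 75\right) = \left(-17612\right) 754 = -13279448$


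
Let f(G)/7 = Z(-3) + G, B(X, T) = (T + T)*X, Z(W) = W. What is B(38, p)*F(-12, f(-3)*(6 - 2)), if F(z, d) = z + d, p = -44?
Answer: 601920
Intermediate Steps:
B(X, T) = 2*T*X (B(X, T) = (2*T)*X = 2*T*X)
f(G) = -21 + 7*G (f(G) = 7*(-3 + G) = -21 + 7*G)
F(z, d) = d + z
B(38, p)*F(-12, f(-3)*(6 - 2)) = (2*(-44)*38)*((-21 + 7*(-3))*(6 - 2) - 12) = -3344*((-21 - 21)*4 - 12) = -3344*(-42*4 - 12) = -3344*(-168 - 12) = -3344*(-180) = 601920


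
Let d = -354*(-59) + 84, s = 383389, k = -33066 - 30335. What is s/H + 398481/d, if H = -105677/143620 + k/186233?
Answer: -555616977813008357/1559810174910 ≈ -3.5621e+5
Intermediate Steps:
k = -63401
d = 20970 (d = 20886 + 84 = 20970)
H = -669446427/622018220 (H = -105677/143620 - 63401/186233 = -669446427/622018220 ≈ -1.0762)
s/H + 398481/d = 383389/(-669446427/622018220) + 398481/20970 = 383389*(-622018220/669446427) + 398481*(1/20970) = -238474943347580/669446427 + 132827/6990 = -555616977813008357/1559810174910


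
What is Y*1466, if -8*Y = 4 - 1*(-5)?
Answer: -6597/4 ≈ -1649.3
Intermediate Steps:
Y = -9/8 (Y = -(4 - 1*(-5))/8 = -(4 + 5)/8 = -⅛*9 = -9/8 ≈ -1.1250)
Y*1466 = -9/8*1466 = -6597/4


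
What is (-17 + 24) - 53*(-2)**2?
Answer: -205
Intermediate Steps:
(-17 + 24) - 53*(-2)**2 = 7 - 53*4 = 7 - 212 = -205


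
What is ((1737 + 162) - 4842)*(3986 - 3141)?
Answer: -2486835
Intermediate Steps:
((1737 + 162) - 4842)*(3986 - 3141) = (1899 - 4842)*845 = -2943*845 = -2486835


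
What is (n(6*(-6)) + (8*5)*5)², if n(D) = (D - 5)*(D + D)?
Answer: 9935104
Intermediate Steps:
n(D) = 2*D*(-5 + D) (n(D) = (-5 + D)*(2*D) = 2*D*(-5 + D))
(n(6*(-6)) + (8*5)*5)² = (2*(6*(-6))*(-5 + 6*(-6)) + (8*5)*5)² = (2*(-36)*(-5 - 36) + 40*5)² = (2*(-36)*(-41) + 200)² = (2952 + 200)² = 3152² = 9935104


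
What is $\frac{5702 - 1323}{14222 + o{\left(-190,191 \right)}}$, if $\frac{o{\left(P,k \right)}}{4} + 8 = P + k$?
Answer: $\frac{29}{94} \approx 0.30851$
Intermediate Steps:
$o{\left(P,k \right)} = -32 + 4 P + 4 k$ ($o{\left(P,k \right)} = -32 + 4 \left(P + k\right) = -32 + \left(4 P + 4 k\right) = -32 + 4 P + 4 k$)
$\frac{5702 - 1323}{14222 + o{\left(-190,191 \right)}} = \frac{5702 - 1323}{14222 + \left(-32 + 4 \left(-190\right) + 4 \cdot 191\right)} = \frac{4379}{14222 - 28} = \frac{4379}{14194} = 4379 \cdot \frac{1}{14194} = \frac{29}{94}$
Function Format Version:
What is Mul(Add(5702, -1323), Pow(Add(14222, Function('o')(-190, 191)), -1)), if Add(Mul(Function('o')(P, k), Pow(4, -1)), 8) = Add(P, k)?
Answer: Rational(29, 94) ≈ 0.30851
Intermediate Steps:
Function('o')(P, k) = Add(-32, Mul(4, P), Mul(4, k)) (Function('o')(P, k) = Add(-32, Mul(4, Add(P, k))) = Add(-32, Add(Mul(4, P), Mul(4, k))) = Add(-32, Mul(4, P), Mul(4, k)))
Mul(Add(5702, -1323), Pow(Add(14222, Function('o')(-190, 191)), -1)) = Mul(Add(5702, -1323), Pow(Add(14222, Add(-32, Mul(4, -190), Mul(4, 191))), -1)) = Mul(4379, Pow(Add(14222, Add(-32, -760, 764)), -1)) = Mul(4379, Pow(Add(14222, -28), -1)) = Mul(4379, Pow(14194, -1)) = Mul(4379, Rational(1, 14194)) = Rational(29, 94)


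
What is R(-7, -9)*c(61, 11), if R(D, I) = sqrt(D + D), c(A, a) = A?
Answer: 61*I*sqrt(14) ≈ 228.24*I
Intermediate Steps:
R(D, I) = sqrt(2)*sqrt(D) (R(D, I) = sqrt(2*D) = sqrt(2)*sqrt(D))
R(-7, -9)*c(61, 11) = (sqrt(2)*sqrt(-7))*61 = (sqrt(2)*(I*sqrt(7)))*61 = (I*sqrt(14))*61 = 61*I*sqrt(14)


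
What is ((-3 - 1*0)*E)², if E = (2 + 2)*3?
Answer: 1296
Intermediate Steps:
E = 12 (E = 4*3 = 12)
((-3 - 1*0)*E)² = ((-3 - 1*0)*12)² = ((-3 + 0)*12)² = (-3*12)² = (-36)² = 1296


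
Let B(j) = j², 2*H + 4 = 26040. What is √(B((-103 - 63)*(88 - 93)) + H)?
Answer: √701918 ≈ 837.81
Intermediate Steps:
H = 13018 (H = -2 + (½)*26040 = -2 + 13020 = 13018)
√(B((-103 - 63)*(88 - 93)) + H) = √(((-103 - 63)*(88 - 93))² + 13018) = √((-166*(-5))² + 13018) = √(830² + 13018) = √(688900 + 13018) = √701918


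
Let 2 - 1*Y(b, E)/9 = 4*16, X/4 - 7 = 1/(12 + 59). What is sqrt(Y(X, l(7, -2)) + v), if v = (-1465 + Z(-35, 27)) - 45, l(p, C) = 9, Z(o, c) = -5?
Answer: I*sqrt(2073) ≈ 45.53*I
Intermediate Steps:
X = 1992/71 (X = 28 + 4/(12 + 59) = 28 + 4/71 = 1992/71 ≈ 28.056)
Y(b, E) = -558 (Y(b, E) = 18 - 36*16 = 18 - 9*64 = 18 - 576 = -558)
v = -1515 (v = (-1465 - 5) - 45 = -1470 - 45 = -1515)
sqrt(Y(X, l(7, -2)) + v) = sqrt(-558 - 1515) = sqrt(-2073) = I*sqrt(2073)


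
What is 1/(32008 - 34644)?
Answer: -1/2636 ≈ -0.00037936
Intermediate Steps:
1/(32008 - 34644) = 1/(-2636) = -1/2636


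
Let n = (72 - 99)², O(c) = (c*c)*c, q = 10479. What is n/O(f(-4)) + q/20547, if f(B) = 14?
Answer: 14577713/18793656 ≈ 0.77567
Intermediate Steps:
O(c) = c³ (O(c) = c²*c = c³)
n = 729 (n = (-27)² = 729)
n/O(f(-4)) + q/20547 = 729/(14³) + 10479/20547 = 729/2744 + 10479*(1/20547) = 729*(1/2744) + 3493/6849 = 729/2744 + 3493/6849 = 14577713/18793656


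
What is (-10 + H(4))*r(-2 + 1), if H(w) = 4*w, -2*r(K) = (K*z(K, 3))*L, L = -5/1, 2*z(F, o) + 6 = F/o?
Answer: 95/2 ≈ 47.500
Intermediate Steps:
z(F, o) = -3 + F/(2*o) (z(F, o) = -3 + (F/o)/2 = -3 + F/(2*o))
L = -5 (L = -5*1 = -5)
r(K) = 5*K*(-3 + K/6)/2 (r(K) = -K*(-3 + (½)*K/3)*(-5)/2 = -K*(-3 + (½)*K*(⅓))*(-5)/2 = -K*(-3 + K/6)*(-5)/2 = -(-5)*K*(-3 + K/6)/2 = 5*K*(-3 + K/6)/2)
(-10 + H(4))*r(-2 + 1) = (-10 + 4*4)*(5*(-2 + 1)*(-18 + (-2 + 1))/12) = (-10 + 16)*((5/12)*(-1)*(-18 - 1)) = 6*((5/12)*(-1)*(-19)) = 6*(95/12) = 95/2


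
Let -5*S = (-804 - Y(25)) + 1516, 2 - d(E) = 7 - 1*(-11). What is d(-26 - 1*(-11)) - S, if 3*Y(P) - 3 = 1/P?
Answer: 47324/375 ≈ 126.20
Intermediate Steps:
d(E) = -16 (d(E) = 2 - (7 - 1*(-11)) = 2 - (7 + 11) = 2 - 1*18 = 2 - 18 = -16)
Y(P) = 1 + 1/(3*P)
S = -53324/375 (S = -((-804 - (⅓ + 25)/25) + 1516)/5 = -((-804 - 76/(25*3)) + 1516)/5 = -((-804 - 1*76/75) + 1516)/5 = -((-804 - 76/75) + 1516)/5 = -(-60376/75 + 1516)/5 = -⅕*53324/75 = -53324/375 ≈ -142.20)
d(-26 - 1*(-11)) - S = -16 - 1*(-53324/375) = -16 + 53324/375 = 47324/375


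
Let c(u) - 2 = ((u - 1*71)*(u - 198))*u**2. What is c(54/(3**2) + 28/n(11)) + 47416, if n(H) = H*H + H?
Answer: 624891171028/1185921 ≈ 5.2693e+5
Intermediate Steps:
n(H) = H + H**2 (n(H) = H**2 + H = H + H**2)
c(u) = 2 + u**2*(-198 + u)*(-71 + u) (c(u) = 2 + ((u - 1*71)*(u - 198))*u**2 = 2 + ((u - 71)*(-198 + u))*u**2 = 2 + ((-71 + u)*(-198 + u))*u**2 = 2 + ((-198 + u)*(-71 + u))*u**2 = 2 + u**2*(-198 + u)*(-71 + u))
c(54/(3**2) + 28/n(11)) + 47416 = (2 + (54/(3**2) + 28/((11*(1 + 11))))**4 - 269*(54/(3**2) + 28/((11*(1 + 11))))**3 + 14058*(54/(3**2) + 28/((11*(1 + 11))))**2) + 47416 = (2 + (54/9 + 28/((11*12)))**4 - 269*(54/9 + 28/((11*12)))**3 + 14058*(54/9 + 28/((11*12)))**2) + 47416 = (2 + (54*(1/9) + 28/132)**4 - 269*(54*(1/9) + 28/132)**3 + 14058*(54*(1/9) + 28/132)**2) + 47416 = (2 + (6 + 28*(1/132))**4 - 269*(6 + 28*(1/132))**3 + 14058*(6 + 28*(1/132))**2) + 47416 = (2 + (6 + 7/33)**4 - 269*(6 + 7/33)**3 + 14058*(6 + 7/33)**2) + 47416 = (2 + (205/33)**4 - 269*(205/33)**3 + 14058*(205/33)**2) + 47416 = (2 + 1766100625/1185921 - 269*8615125/35937 + 14058*(42025/1089)) + 47416 = (2 + 1766100625/1185921 - 2317468625/35937 + 5967550/11) + 47416 = 568659540892/1185921 + 47416 = 624891171028/1185921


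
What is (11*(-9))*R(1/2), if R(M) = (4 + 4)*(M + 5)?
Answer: -4356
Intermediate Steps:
R(M) = 40 + 8*M (R(M) = 8*(5 + M) = 40 + 8*M)
(11*(-9))*R(1/2) = (11*(-9))*(40 + 8/2) = -99*(40 + 8*(½)) = -99*(40 + 4) = -99*44 = -4356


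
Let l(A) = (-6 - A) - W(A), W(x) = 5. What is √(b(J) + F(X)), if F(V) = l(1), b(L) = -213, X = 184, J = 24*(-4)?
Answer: 15*I ≈ 15.0*I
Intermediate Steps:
J = -96
l(A) = -11 - A (l(A) = (-6 - A) - 1*5 = (-6 - A) - 5 = -11 - A)
F(V) = -12 (F(V) = -11 - 1*1 = -11 - 1 = -12)
√(b(J) + F(X)) = √(-213 - 12) = √(-225) = 15*I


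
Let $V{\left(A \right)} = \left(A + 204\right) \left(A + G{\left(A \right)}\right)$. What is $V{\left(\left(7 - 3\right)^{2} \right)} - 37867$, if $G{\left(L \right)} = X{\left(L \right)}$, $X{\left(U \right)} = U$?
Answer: $-30827$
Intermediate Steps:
$G{\left(L \right)} = L$
$V{\left(A \right)} = 2 A \left(204 + A\right)$ ($V{\left(A \right)} = \left(A + 204\right) \left(A + A\right) = \left(204 + A\right) 2 A = 2 A \left(204 + A\right)$)
$V{\left(\left(7 - 3\right)^{2} \right)} - 37867 = 2 \left(7 - 3\right)^{2} \left(204 + \left(7 - 3\right)^{2}\right) - 37867 = 2 \cdot 4^{2} \left(204 + 4^{2}\right) - 37867 = 2 \cdot 16 \left(204 + 16\right) - 37867 = 2 \cdot 16 \cdot 220 - 37867 = 7040 - 37867 = -30827$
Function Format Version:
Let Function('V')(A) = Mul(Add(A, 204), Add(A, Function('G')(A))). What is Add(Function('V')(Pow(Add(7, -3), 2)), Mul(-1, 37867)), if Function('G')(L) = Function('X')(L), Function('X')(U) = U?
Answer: -30827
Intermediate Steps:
Function('G')(L) = L
Function('V')(A) = Mul(2, A, Add(204, A)) (Function('V')(A) = Mul(Add(A, 204), Add(A, A)) = Mul(Add(204, A), Mul(2, A)) = Mul(2, A, Add(204, A)))
Add(Function('V')(Pow(Add(7, -3), 2)), Mul(-1, 37867)) = Add(Mul(2, Pow(Add(7, -3), 2), Add(204, Pow(Add(7, -3), 2))), Mul(-1, 37867)) = Add(Mul(2, Pow(4, 2), Add(204, Pow(4, 2))), -37867) = Add(Mul(2, 16, Add(204, 16)), -37867) = Add(Mul(2, 16, 220), -37867) = Add(7040, -37867) = -30827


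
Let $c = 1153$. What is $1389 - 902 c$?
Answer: $-1038617$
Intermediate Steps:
$1389 - 902 c = 1389 - 1040006 = -1038617$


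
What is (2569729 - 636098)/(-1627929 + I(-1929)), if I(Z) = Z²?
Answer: 276233/299016 ≈ 0.92381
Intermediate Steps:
(2569729 - 636098)/(-1627929 + I(-1929)) = (2569729 - 636098)/(-1627929 + (-1929)²) = 1933631/(-1627929 + 3721041) = 1933631/2093112 = 1933631*(1/2093112) = 276233/299016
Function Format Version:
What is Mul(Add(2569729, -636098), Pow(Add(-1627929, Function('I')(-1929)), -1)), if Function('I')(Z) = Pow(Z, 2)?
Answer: Rational(276233, 299016) ≈ 0.92381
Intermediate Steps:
Mul(Add(2569729, -636098), Pow(Add(-1627929, Function('I')(-1929)), -1)) = Mul(Add(2569729, -636098), Pow(Add(-1627929, Pow(-1929, 2)), -1)) = Mul(1933631, Pow(Add(-1627929, 3721041), -1)) = Mul(1933631, Pow(2093112, -1)) = Mul(1933631, Rational(1, 2093112)) = Rational(276233, 299016)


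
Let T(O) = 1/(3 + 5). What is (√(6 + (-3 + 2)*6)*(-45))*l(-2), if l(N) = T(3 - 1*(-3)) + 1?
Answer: 0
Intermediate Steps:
T(O) = ⅛ (T(O) = 1/8 = ⅛)
l(N) = 9/8 (l(N) = ⅛ + 1 = 9/8)
(√(6 + (-3 + 2)*6)*(-45))*l(-2) = (√(6 + (-3 + 2)*6)*(-45))*(9/8) = (√(6 - 1*6)*(-45))*(9/8) = (√(6 - 6)*(-45))*(9/8) = (√0*(-45))*(9/8) = (0*(-45))*(9/8) = 0*(9/8) = 0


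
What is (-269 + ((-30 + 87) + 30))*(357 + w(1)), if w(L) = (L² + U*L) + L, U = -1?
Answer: -65156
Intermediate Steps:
w(L) = L² (w(L) = (L² - L) + L = L²)
(-269 + ((-30 + 87) + 30))*(357 + w(1)) = (-269 + ((-30 + 87) + 30))*(357 + 1²) = (-269 + (57 + 30))*(357 + 1) = (-269 + 87)*358 = -182*358 = -65156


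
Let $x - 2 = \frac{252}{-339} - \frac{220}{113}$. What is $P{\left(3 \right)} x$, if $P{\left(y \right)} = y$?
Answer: $- \frac{234}{113} \approx -2.0708$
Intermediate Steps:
$x = - \frac{78}{113}$ ($x = 2 + \left(\frac{252}{-339} - \frac{220}{113}\right) = 2 + \left(252 \left(- \frac{1}{339}\right) - \frac{220}{113}\right) = 2 - \frac{304}{113} = - \frac{78}{113} \approx -0.69027$)
$P{\left(3 \right)} x = 3 \left(- \frac{78}{113}\right) = - \frac{234}{113}$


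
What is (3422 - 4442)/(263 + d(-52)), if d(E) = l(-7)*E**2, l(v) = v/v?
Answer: -340/989 ≈ -0.34378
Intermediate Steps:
l(v) = 1
d(E) = E**2 (d(E) = 1*E**2 = E**2)
(3422 - 4442)/(263 + d(-52)) = (3422 - 4442)/(263 + (-52)**2) = -1020/(263 + 2704) = -1020/2967 = -1020*1/2967 = -340/989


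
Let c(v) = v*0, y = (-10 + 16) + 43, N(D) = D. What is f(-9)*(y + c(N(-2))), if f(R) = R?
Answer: -441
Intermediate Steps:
y = 49 (y = 6 + 43 = 49)
c(v) = 0
f(-9)*(y + c(N(-2))) = -9*(49 + 0) = -9*49 = -441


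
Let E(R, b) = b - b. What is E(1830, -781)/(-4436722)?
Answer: 0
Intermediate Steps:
E(R, b) = 0
E(1830, -781)/(-4436722) = 0/(-4436722) = 0*(-1/4436722) = 0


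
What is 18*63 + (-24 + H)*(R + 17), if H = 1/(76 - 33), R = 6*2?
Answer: 18863/43 ≈ 438.67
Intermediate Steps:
R = 12
H = 1/43 ≈ 0.023256
18*63 + (-24 + H)*(R + 17) = 18*63 + (-24 + 1/43)*(12 + 17) = 1134 - 1031/43*29 = 1134 - 29899/43 = 18863/43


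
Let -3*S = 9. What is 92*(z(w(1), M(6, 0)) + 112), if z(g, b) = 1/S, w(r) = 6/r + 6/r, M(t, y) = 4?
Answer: 30820/3 ≈ 10273.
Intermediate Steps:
S = -3 (S = -⅓*9 = -3)
w(r) = 12/r
z(g, b) = -⅓ (z(g, b) = 1/(-3) = -⅓)
92*(z(w(1), M(6, 0)) + 112) = 92*(-⅓ + 112) = 92*(335/3) = 30820/3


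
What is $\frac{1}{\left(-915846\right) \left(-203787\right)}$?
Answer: $\frac{1}{186637508802} \approx 5.358 \cdot 10^{-12}$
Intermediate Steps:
$\frac{1}{\left(-915846\right) \left(-203787\right)} = \left(- \frac{1}{915846}\right) \left(- \frac{1}{203787}\right) = \frac{1}{186637508802}$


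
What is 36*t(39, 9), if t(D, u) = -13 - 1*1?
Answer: -504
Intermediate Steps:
t(D, u) = -14 (t(D, u) = -13 - 1 = -14)
36*t(39, 9) = 36*(-14) = -504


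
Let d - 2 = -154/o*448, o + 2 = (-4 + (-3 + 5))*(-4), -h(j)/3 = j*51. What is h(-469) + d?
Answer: 180781/3 ≈ 60260.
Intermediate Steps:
h(j) = -153*j (h(j) = -3*j*51 = -153*j)
o = 6 (o = -2 + (-4 + (-3 + 5))*(-4) = -2 + (-4 + 2)*(-4) = -2 - 2*(-4) = -2 + 8 = 6)
d = -34490/3 (d = 2 - 154/6*448 = 2 - 154*⅙*448 = 2 - 77/3*448 = 2 - 34496/3 = -34490/3 ≈ -11497.)
h(-469) + d = -153*(-469) - 34490/3 = 71757 - 34490/3 = 180781/3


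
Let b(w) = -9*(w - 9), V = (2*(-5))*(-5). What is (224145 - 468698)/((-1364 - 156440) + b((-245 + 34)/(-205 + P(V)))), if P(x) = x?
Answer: 37905715/24448964 ≈ 1.5504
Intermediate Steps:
V = 50 (V = -10*(-5) = 50)
b(w) = 81 - 9*w (b(w) = -9*(-9 + w) = 81 - 9*w)
(224145 - 468698)/((-1364 - 156440) + b((-245 + 34)/(-205 + P(V)))) = (224145 - 468698)/((-1364 - 156440) + (81 - 9*(-245 + 34)/(-205 + 50))) = -244553/(-157804 + (81 - (-1899)/(-155))) = -244553/(-157804 + (81 - (-1899)*(-1)/155)) = -244553/(-157804 + (81 - 9*211/155)) = -244553/(-157804 + (81 - 1899/155)) = -244553/(-157804 + 10656/155) = -244553/(-24448964/155) = -244553*(-155/24448964) = 37905715/24448964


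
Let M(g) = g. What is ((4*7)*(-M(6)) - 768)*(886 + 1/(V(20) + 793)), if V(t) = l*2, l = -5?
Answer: -72148856/87 ≈ -8.2930e+5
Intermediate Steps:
V(t) = -10 (V(t) = -5*2 = -10)
((4*7)*(-M(6)) - 768)*(886 + 1/(V(20) + 793)) = ((4*7)*(-1*6) - 768)*(886 + 1/(-10 + 793)) = (28*(-6) - 768)*(886 + 1/783) = (-168 - 768)*(886 + 1/783) = -936*693739/783 = -72148856/87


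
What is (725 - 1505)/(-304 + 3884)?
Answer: -39/179 ≈ -0.21788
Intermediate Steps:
(725 - 1505)/(-304 + 3884) = -780/3580 = -780*1/3580 = -39/179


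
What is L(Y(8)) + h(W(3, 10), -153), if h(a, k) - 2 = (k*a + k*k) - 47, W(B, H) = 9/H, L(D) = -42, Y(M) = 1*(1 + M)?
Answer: 231843/10 ≈ 23184.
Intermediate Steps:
Y(M) = 1 + M
h(a, k) = -45 + k² + a*k (h(a, k) = 2 + ((k*a + k*k) - 47) = 2 + ((a*k + k²) - 47) = 2 + ((k² + a*k) - 47) = 2 + (-47 + k² + a*k) = -45 + k² + a*k)
L(Y(8)) + h(W(3, 10), -153) = -42 + (-45 + (-153)² + (9/10)*(-153)) = -42 + (-45 + 23409 + (9*(⅒))*(-153)) = -42 + (-45 + 23409 + (9/10)*(-153)) = -42 + (-45 + 23409 - 1377/10) = -42 + 232263/10 = 231843/10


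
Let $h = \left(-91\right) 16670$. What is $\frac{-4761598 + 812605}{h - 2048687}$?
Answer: $\frac{3948993}{3565657} \approx 1.1075$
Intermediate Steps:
$h = -1516970$
$\frac{-4761598 + 812605}{h - 2048687} = \frac{-4761598 + 812605}{-1516970 - 2048687} = - \frac{3948993}{-3565657} = \left(-3948993\right) \left(- \frac{1}{3565657}\right) = \frac{3948993}{3565657}$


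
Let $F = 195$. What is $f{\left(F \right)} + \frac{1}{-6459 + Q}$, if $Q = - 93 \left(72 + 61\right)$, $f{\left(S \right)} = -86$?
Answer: $- \frac{1619209}{18828} \approx -86.0$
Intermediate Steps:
$Q = -12369$ ($Q = \left(-93\right) 133 = -12369$)
$f{\left(F \right)} + \frac{1}{-6459 + Q} = -86 + \frac{1}{-6459 - 12369} = -86 + \frac{1}{-18828} = -86 - \frac{1}{18828} = - \frac{1619209}{18828}$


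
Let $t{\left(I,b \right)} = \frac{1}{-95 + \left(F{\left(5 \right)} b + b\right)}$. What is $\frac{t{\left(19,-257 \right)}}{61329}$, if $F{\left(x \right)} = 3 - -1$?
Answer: $- \frac{1}{84634020} \approx -1.1816 \cdot 10^{-8}$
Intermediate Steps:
$F{\left(x \right)} = 4$ ($F{\left(x \right)} = 3 + 1 = 4$)
$t{\left(I,b \right)} = \frac{1}{-95 + 5 b}$ ($t{\left(I,b \right)} = \frac{1}{-95 + \left(4 b + b\right)} = \frac{1}{-95 + 5 b}$)
$\frac{t{\left(19,-257 \right)}}{61329} = \frac{\frac{1}{5} \frac{1}{-19 - 257}}{61329} = \frac{1}{5 \left(-276\right)} \frac{1}{61329} = \frac{1}{5} \left(- \frac{1}{276}\right) \frac{1}{61329} = \left(- \frac{1}{1380}\right) \frac{1}{61329} = - \frac{1}{84634020}$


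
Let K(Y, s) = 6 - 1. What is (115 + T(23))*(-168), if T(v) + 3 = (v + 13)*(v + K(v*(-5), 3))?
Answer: -188160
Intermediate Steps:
K(Y, s) = 5
T(v) = -3 + (5 + v)*(13 + v) (T(v) = -3 + (v + 13)*(v + 5) = -3 + (13 + v)*(5 + v) = -3 + (5 + v)*(13 + v))
(115 + T(23))*(-168) = (115 + (62 + 23**2 + 18*23))*(-168) = (115 + (62 + 529 + 414))*(-168) = (115 + 1005)*(-168) = 1120*(-168) = -188160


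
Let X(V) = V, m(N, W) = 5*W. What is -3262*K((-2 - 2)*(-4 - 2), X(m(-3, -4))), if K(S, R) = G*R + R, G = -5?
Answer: -260960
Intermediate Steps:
K(S, R) = -4*R (K(S, R) = -5*R + R = -4*R)
-3262*K((-2 - 2)*(-4 - 2), X(m(-3, -4))) = -(-13048)*5*(-4) = -(-13048)*(-20) = -3262*80 = -260960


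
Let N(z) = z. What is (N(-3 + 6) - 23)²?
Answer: 400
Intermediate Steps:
(N(-3 + 6) - 23)² = ((-3 + 6) - 23)² = (3 - 23)² = (-20)² = 400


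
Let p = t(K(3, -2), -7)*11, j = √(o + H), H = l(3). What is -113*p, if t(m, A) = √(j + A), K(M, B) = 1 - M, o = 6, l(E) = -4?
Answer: -1243*I*√(7 - √2) ≈ -2937.7*I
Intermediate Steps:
H = -4
j = √2 (j = √(6 - 4) = √2 ≈ 1.4142)
t(m, A) = √(A + √2) (t(m, A) = √(√2 + A) = √(A + √2))
p = 11*√(-7 + √2) (p = √(-7 + √2)*11 = 11*√(-7 + √2) ≈ 25.998*I)
-113*p = -1243*√(-7 + √2)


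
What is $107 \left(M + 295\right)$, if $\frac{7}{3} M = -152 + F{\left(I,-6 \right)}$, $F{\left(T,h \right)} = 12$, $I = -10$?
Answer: $25145$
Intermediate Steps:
$M = -60$ ($M = \frac{3 \left(-152 + 12\right)}{7} = \frac{3}{7} \left(-140\right) = -60$)
$107 \left(M + 295\right) = 107 \left(-60 + 295\right) = 107 \cdot 235 = 25145$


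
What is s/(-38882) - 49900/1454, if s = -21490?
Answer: -477241335/14133607 ≈ -33.766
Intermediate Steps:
s/(-38882) - 49900/1454 = -21490/(-38882) - 49900/1454 = -21490*(-1/38882) - 49900*1/1454 = 10745/19441 - 24950/727 = -477241335/14133607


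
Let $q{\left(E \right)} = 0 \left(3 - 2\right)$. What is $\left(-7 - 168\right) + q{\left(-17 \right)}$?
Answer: $-175$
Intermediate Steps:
$q{\left(E \right)} = 0$ ($q{\left(E \right)} = 0 \cdot 1 = 0$)
$\left(-7 - 168\right) + q{\left(-17 \right)} = \left(-7 - 168\right) + 0 = -175 + 0 = -175$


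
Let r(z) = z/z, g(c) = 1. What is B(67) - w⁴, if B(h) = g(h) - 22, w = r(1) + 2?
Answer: -102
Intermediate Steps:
r(z) = 1
w = 3 (w = 1 + 2 = 3)
B(h) = -21 (B(h) = 1 - 22 = -21)
B(67) - w⁴ = -21 - 1*3⁴ = -21 - 1*81 = -21 - 81 = -102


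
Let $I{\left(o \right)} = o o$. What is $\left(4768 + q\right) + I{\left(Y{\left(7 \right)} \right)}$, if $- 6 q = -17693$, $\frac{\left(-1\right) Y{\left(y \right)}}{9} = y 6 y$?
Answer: $\frac{42054197}{6} \approx 7.009 \cdot 10^{6}$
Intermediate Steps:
$Y{\left(y \right)} = - 54 y^{2}$ ($Y{\left(y \right)} = - 9 y 6 y = - 9 \cdot 6 y y = - 9 \cdot 6 y^{2} = - 54 y^{2}$)
$I{\left(o \right)} = o^{2}$
$q = \frac{17693}{6}$ ($q = \left(- \frac{1}{6}\right) \left(-17693\right) = \frac{17693}{6} \approx 2948.8$)
$\left(4768 + q\right) + I{\left(Y{\left(7 \right)} \right)} = \left(4768 + \frac{17693}{6}\right) + \left(- 54 \cdot 7^{2}\right)^{2} = \frac{46301}{6} + \left(\left(-54\right) 49\right)^{2} = \frac{46301}{6} + \left(-2646\right)^{2} = \frac{46301}{6} + 7001316 = \frac{42054197}{6}$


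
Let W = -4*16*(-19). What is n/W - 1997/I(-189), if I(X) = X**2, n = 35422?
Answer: 631440455/21718368 ≈ 29.074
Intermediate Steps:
W = 1216 (W = -64*(-19) = 1216)
n/W - 1997/I(-189) = 35422/1216 - 1997/((-189)**2) = 35422*(1/1216) - 1997/35721 = 17711/608 - 1997*1/35721 = 17711/608 - 1997/35721 = 631440455/21718368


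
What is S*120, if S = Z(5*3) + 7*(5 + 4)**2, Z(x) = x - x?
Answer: 68040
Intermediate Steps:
Z(x) = 0
S = 567 (S = 0 + 7*(5 + 4)**2 = 0 + 7*9**2 = 0 + 7*81 = 0 + 567 = 567)
S*120 = 567*120 = 68040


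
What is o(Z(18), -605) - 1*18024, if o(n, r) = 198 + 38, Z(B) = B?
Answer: -17788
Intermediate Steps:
o(n, r) = 236
o(Z(18), -605) - 1*18024 = 236 - 1*18024 = 236 - 18024 = -17788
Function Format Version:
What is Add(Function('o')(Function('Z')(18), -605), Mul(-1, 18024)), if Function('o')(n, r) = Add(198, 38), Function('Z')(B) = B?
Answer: -17788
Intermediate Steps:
Function('o')(n, r) = 236
Add(Function('o')(Function('Z')(18), -605), Mul(-1, 18024)) = Add(236, Mul(-1, 18024)) = Add(236, -18024) = -17788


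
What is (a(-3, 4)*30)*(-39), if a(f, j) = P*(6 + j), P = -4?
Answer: 46800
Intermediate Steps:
a(f, j) = -24 - 4*j (a(f, j) = -4*(6 + j) = -24 - 4*j)
(a(-3, 4)*30)*(-39) = ((-24 - 4*4)*30)*(-39) = ((-24 - 16)*30)*(-39) = -40*30*(-39) = -1200*(-39) = 46800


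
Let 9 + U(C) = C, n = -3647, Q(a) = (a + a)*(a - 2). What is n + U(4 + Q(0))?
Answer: -3652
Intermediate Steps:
Q(a) = 2*a*(-2 + a) (Q(a) = (2*a)*(-2 + a) = 2*a*(-2 + a))
U(C) = -9 + C
n + U(4 + Q(0)) = -3647 + (-9 + (4 + 2*0*(-2 + 0))) = -3647 + (-9 + (4 + 2*0*(-2))) = -3647 + (-9 + (4 + 0)) = -3647 + (-9 + 4) = -3647 - 5 = -3652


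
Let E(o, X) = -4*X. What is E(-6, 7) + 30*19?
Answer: 542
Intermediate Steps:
E(-6, 7) + 30*19 = -4*7 + 30*19 = -28 + 570 = 542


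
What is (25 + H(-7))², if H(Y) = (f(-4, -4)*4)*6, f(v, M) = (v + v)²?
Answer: 2436721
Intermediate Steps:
f(v, M) = 4*v² (f(v, M) = (2*v)² = 4*v²)
H(Y) = 1536 (H(Y) = ((4*(-4)²)*4)*6 = ((4*16)*4)*6 = (64*4)*6 = 256*6 = 1536)
(25 + H(-7))² = (25 + 1536)² = 1561² = 2436721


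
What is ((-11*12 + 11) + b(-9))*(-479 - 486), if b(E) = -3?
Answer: 119660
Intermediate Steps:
((-11*12 + 11) + b(-9))*(-479 - 486) = ((-11*12 + 11) - 3)*(-479 - 486) = ((-132 + 11) - 3)*(-965) = (-121 - 3)*(-965) = -124*(-965) = 119660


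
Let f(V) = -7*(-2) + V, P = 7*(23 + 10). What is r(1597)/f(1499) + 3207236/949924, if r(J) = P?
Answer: 1267995128/359308753 ≈ 3.5290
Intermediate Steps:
P = 231 (P = 7*33 = 231)
r(J) = 231
f(V) = 14 + V
r(1597)/f(1499) + 3207236/949924 = 231/(14 + 1499) + 3207236/949924 = 231/1513 + 3207236*(1/949924) = 231*(1/1513) + 801809/237481 = 231/1513 + 801809/237481 = 1267995128/359308753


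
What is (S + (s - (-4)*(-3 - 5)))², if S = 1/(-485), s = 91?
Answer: 818760996/235225 ≈ 3480.8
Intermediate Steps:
S = -1/485 ≈ -0.0020619
(S + (s - (-4)*(-3 - 5)))² = (-1/485 + (91 - (-4)*(-3 - 5)))² = (-1/485 + (91 - (-4)*(-8)))² = (-1/485 + (91 - 1*32))² = (-1/485 + (91 - 32))² = (-1/485 + 59)² = (28614/485)² = 818760996/235225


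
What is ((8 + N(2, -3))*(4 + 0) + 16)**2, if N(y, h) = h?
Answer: 1296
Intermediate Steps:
((8 + N(2, -3))*(4 + 0) + 16)**2 = ((8 - 3)*(4 + 0) + 16)**2 = (5*4 + 16)**2 = (20 + 16)**2 = 36**2 = 1296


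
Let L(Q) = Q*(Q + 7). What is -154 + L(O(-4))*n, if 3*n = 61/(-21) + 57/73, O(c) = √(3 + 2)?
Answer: -724526/4599 - 3256*√5/657 ≈ -168.62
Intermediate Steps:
O(c) = √5
n = -3256/4599 (n = (61/(-21) + 57/73)/3 = (61*(-1/21) + 57*(1/73))/3 = (-61/21 + 57/73)/3 = (⅓)*(-3256/1533) = -3256/4599 ≈ -0.70798)
L(Q) = Q*(7 + Q)
-154 + L(O(-4))*n = -154 + (√5*(7 + √5))*(-3256/4599) = -154 - 3256*√5*(7 + √5)/4599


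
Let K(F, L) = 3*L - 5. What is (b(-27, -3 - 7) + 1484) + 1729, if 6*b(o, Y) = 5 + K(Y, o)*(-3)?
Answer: 19541/6 ≈ 3256.8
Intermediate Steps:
K(F, L) = -5 + 3*L
b(o, Y) = 10/3 - 3*o/2 (b(o, Y) = (5 + (-5 + 3*o)*(-3))/6 = (5 + (15 - 9*o))/6 = (20 - 9*o)/6 = 10/3 - 3*o/2)
(b(-27, -3 - 7) + 1484) + 1729 = ((10/3 - 3/2*(-27)) + 1484) + 1729 = ((10/3 + 81/2) + 1484) + 1729 = (263/6 + 1484) + 1729 = 9167/6 + 1729 = 19541/6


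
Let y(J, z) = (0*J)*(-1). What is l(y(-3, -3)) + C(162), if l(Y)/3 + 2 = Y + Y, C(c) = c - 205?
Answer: -49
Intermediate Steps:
C(c) = -205 + c
y(J, z) = 0 (y(J, z) = 0*(-1) = 0)
l(Y) = -6 + 6*Y (l(Y) = -6 + 3*(Y + Y) = -6 + 3*(2*Y) = -6 + 6*Y)
l(y(-3, -3)) + C(162) = (-6 + 6*0) + (-205 + 162) = (-6 + 0) - 43 = -6 - 43 = -49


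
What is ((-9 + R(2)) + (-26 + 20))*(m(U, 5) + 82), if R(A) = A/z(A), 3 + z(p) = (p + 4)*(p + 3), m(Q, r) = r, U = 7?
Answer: -11687/9 ≈ -1298.6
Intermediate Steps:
z(p) = -3 + (3 + p)*(4 + p) (z(p) = -3 + (p + 4)*(p + 3) = -3 + (4 + p)*(3 + p) = -3 + (3 + p)*(4 + p))
R(A) = A/(9 + A² + 7*A)
((-9 + R(2)) + (-26 + 20))*(m(U, 5) + 82) = ((-9 + 2/(9 + 2² + 7*2)) + (-26 + 20))*(5 + 82) = ((-9 + 2/(9 + 4 + 14)) - 6)*87 = ((-9 + 2/27) - 6)*87 = (-241/27 - 6)*87 = -403/27*87 = -11687/9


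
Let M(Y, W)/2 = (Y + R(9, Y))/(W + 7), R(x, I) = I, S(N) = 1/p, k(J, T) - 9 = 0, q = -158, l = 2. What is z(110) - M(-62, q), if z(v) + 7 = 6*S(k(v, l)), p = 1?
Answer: -399/151 ≈ -2.6424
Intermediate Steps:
k(J, T) = 9 (k(J, T) = 9 + 0 = 9)
S(N) = 1 (S(N) = 1/1 = 1)
M(Y, W) = 4*Y/(7 + W) (M(Y, W) = 2*((Y + Y)/(W + 7)) = 2*((2*Y)/(7 + W)) = 2*(2*Y/(7 + W)) = 4*Y/(7 + W))
z(v) = -1 (z(v) = -7 + 6*1 = -7 + 6 = -1)
z(110) - M(-62, q) = -1 - 4*(-62)/(7 - 158) = -1 - 4*(-62)/(-151) = -1 - 4*(-62)*(-1)/151 = -1 - 1*248/151 = -1 - 248/151 = -399/151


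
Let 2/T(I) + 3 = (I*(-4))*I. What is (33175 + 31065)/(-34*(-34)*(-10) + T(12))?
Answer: -18597480/3346621 ≈ -5.5571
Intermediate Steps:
T(I) = 2/(-3 - 4*I²) (T(I) = 2/(-3 + (I*(-4))*I) = 2/(-3 + (-4*I)*I) = 2/(-3 - 4*I²))
(33175 + 31065)/(-34*(-34)*(-10) + T(12)) = (33175 + 31065)/(-34*(-34)*(-10) - 2/(3 + 4*12²)) = 64240/(1156*(-10) - 2/(3 + 4*144)) = 64240/(-11560 - 2/(3 + 576)) = 64240/(-11560 - 2/579) = 64240/(-6693242/579) = 64240*(-579/6693242) = -18597480/3346621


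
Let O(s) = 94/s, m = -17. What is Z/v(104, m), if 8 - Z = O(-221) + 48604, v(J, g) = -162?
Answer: 1789937/5967 ≈ 299.97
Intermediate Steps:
Z = -10739622/221 (Z = 8 - (94/(-221) + 48604) = 8 - (94*(-1/221) + 48604) = 8 - (-94/221 + 48604) = 8 - 1*10741390/221 = 8 - 10741390/221 = -10739622/221 ≈ -48596.)
Z/v(104, m) = -10739622/221/(-162) = -10739622/221*(-1/162) = 1789937/5967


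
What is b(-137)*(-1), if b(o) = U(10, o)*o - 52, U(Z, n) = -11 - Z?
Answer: -2825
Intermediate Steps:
b(o) = -52 - 21*o (b(o) = (-11 - 1*10)*o - 52 = (-11 - 10)*o - 52 = -21*o - 52 = -52 - 21*o)
b(-137)*(-1) = (-52 - 21*(-137))*(-1) = (-52 + 2877)*(-1) = 2825*(-1) = -2825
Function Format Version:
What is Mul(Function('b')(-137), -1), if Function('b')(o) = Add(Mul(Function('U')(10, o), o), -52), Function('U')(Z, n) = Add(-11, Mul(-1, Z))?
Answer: -2825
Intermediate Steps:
Function('b')(o) = Add(-52, Mul(-21, o)) (Function('b')(o) = Add(Mul(Add(-11, Mul(-1, 10)), o), -52) = Add(Mul(Add(-11, -10), o), -52) = Add(Mul(-21, o), -52) = Add(-52, Mul(-21, o)))
Mul(Function('b')(-137), -1) = Mul(Add(-52, Mul(-21, -137)), -1) = Mul(Add(-52, 2877), -1) = Mul(2825, -1) = -2825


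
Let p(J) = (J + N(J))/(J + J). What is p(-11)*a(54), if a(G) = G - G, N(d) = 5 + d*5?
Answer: 0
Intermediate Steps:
N(d) = 5 + 5*d
a(G) = 0
p(J) = (5 + 6*J)/(2*J) (p(J) = (J + (5 + 5*J))/(J + J) = (5 + 6*J)/((2*J)) = (5 + 6*J)*(1/(2*J)) = (5 + 6*J)/(2*J))
p(-11)*a(54) = (3 + (5/2)/(-11))*0 = (3 + (5/2)*(-1/11))*0 = (3 - 5/22)*0 = (61/22)*0 = 0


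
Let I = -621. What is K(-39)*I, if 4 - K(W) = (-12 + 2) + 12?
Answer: -1242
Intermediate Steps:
K(W) = 2 (K(W) = 4 - ((-12 + 2) + 12) = 4 - (-10 + 12) = 4 - 1*2 = 4 - 2 = 2)
K(-39)*I = 2*(-621) = -1242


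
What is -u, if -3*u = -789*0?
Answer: 0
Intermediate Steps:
u = 0 (u = -(-263)*0 = -1/3*0 = 0)
-u = -1*0 = 0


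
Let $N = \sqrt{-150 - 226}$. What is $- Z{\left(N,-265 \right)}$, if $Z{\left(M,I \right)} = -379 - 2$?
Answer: $381$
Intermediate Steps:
$N = 2 i \sqrt{94}$ ($N = \sqrt{-376} = 2 i \sqrt{94} \approx 19.391 i$)
$Z{\left(M,I \right)} = -381$
$- Z{\left(N,-265 \right)} = \left(-1\right) \left(-381\right) = 381$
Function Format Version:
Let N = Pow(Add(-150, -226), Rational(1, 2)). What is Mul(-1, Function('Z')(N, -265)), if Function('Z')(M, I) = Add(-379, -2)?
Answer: 381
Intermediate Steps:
N = Mul(2, I, Pow(94, Rational(1, 2))) (N = Pow(-376, Rational(1, 2)) = Mul(2, I, Pow(94, Rational(1, 2))) ≈ Mul(19.391, I))
Function('Z')(M, I) = -381
Mul(-1, Function('Z')(N, -265)) = Mul(-1, -381) = 381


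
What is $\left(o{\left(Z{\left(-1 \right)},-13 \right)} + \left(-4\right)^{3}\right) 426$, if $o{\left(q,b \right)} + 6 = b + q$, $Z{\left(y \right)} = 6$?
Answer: $-32802$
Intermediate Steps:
$o{\left(q,b \right)} = -6 + b + q$ ($o{\left(q,b \right)} = -6 + \left(b + q\right) = -6 + b + q$)
$\left(o{\left(Z{\left(-1 \right)},-13 \right)} + \left(-4\right)^{3}\right) 426 = \left(\left(-6 - 13 + 6\right) + \left(-4\right)^{3}\right) 426 = \left(-13 - 64\right) 426 = \left(-77\right) 426 = -32802$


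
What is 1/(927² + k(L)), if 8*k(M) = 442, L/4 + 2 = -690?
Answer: 4/3437537 ≈ 1.1636e-6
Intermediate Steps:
L = -2768 (L = -8 + 4*(-690) = -8 - 2760 = -2768)
k(M) = 221/4 (k(M) = (⅛)*442 = 221/4)
1/(927² + k(L)) = 1/(927² + 221/4) = 1/(859329 + 221/4) = 1/(3437537/4) = 4/3437537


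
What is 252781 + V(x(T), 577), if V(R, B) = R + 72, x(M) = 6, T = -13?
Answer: 252859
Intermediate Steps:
V(R, B) = 72 + R
252781 + V(x(T), 577) = 252781 + (72 + 6) = 252781 + 78 = 252859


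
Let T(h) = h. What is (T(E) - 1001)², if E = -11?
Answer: 1024144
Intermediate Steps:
(T(E) - 1001)² = (-11 - 1001)² = (-1012)² = 1024144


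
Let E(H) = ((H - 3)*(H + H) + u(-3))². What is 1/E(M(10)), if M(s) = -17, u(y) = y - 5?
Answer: 1/451584 ≈ 2.2144e-6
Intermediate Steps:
u(y) = -5 + y
E(H) = (-8 + 2*H*(-3 + H))² (E(H) = ((H - 3)*(H + H) + (-5 - 3))² = ((-3 + H)*(2*H) - 8)² = (2*H*(-3 + H) - 8)² = (-8 + 2*H*(-3 + H))²)
1/E(M(10)) = 1/(4*(4 - 1*(-17)² + 3*(-17))²) = 1/(4*(4 - 1*289 - 51)²) = 1/(4*(4 - 289 - 51)²) = 1/(4*(-336)²) = 1/(4*112896) = 1/451584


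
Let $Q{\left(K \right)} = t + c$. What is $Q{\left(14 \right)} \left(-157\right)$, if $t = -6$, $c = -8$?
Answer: $2198$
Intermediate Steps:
$Q{\left(K \right)} = -14$ ($Q{\left(K \right)} = -6 - 8 = -14$)
$Q{\left(14 \right)} \left(-157\right) = \left(-14\right) \left(-157\right) = 2198$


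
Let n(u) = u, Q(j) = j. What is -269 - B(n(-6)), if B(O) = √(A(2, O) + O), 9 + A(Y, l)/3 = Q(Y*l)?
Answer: -269 - I*√69 ≈ -269.0 - 8.3066*I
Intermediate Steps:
A(Y, l) = -27 + 3*Y*l (A(Y, l) = -27 + 3*(Y*l) = -27 + 3*Y*l)
B(O) = √(-27 + 7*O) (B(O) = √((-27 + 3*2*O) + O) = √((-27 + 6*O) + O) = √(-27 + 7*O))
-269 - B(n(-6)) = -269 - √(-27 + 7*(-6)) = -269 - √(-27 - 42) = -269 - √(-69) = -269 - I*√69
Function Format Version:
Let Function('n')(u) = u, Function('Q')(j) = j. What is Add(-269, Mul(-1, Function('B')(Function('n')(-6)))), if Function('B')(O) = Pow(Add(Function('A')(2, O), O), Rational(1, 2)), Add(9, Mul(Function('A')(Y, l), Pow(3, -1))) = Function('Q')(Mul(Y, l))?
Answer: Add(-269, Mul(-1, I, Pow(69, Rational(1, 2)))) ≈ Add(-269.00, Mul(-8.3066, I))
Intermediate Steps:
Function('A')(Y, l) = Add(-27, Mul(3, Y, l)) (Function('A')(Y, l) = Add(-27, Mul(3, Mul(Y, l))) = Add(-27, Mul(3, Y, l)))
Function('B')(O) = Pow(Add(-27, Mul(7, O)), Rational(1, 2)) (Function('B')(O) = Pow(Add(Add(-27, Mul(3, 2, O)), O), Rational(1, 2)) = Pow(Add(Add(-27, Mul(6, O)), O), Rational(1, 2)) = Pow(Add(-27, Mul(7, O)), Rational(1, 2)))
Add(-269, Mul(-1, Function('B')(Function('n')(-6)))) = Add(-269, Mul(-1, Pow(Add(-27, Mul(7, -6)), Rational(1, 2)))) = Add(-269, Mul(-1, Pow(Add(-27, -42), Rational(1, 2)))) = Add(-269, Mul(-1, Pow(-69, Rational(1, 2)))) = Add(-269, Mul(-1, Mul(I, Pow(69, Rational(1, 2))))) = Add(-269, Mul(-1, I, Pow(69, Rational(1, 2))))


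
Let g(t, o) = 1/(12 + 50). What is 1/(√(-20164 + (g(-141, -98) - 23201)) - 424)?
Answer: -26288/13834741 - I*√166694998/13834741 ≈ -0.0019001 - 0.00093323*I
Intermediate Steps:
g(t, o) = 1/62
1/(√(-20164 + (g(-141, -98) - 23201)) - 424) = 1/(√(-20164 + (1/62 - 23201)) - 424) = 1/(√(-20164 - 1438461/62) - 424) = 1/(√(-2688629/62) - 424) = 1/(I*√166694998/62 - 424) = 1/(-424 + I*√166694998/62)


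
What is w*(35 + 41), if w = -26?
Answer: -1976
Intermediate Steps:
w*(35 + 41) = -26*(35 + 41) = -26*76 = -1976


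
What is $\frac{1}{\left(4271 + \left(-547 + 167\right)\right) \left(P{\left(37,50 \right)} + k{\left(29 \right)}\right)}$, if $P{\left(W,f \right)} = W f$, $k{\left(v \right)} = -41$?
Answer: $\frac{1}{7038819} \approx 1.4207 \cdot 10^{-7}$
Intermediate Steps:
$\frac{1}{\left(4271 + \left(-547 + 167\right)\right) \left(P{\left(37,50 \right)} + k{\left(29 \right)}\right)} = \frac{1}{\left(4271 + \left(-547 + 167\right)\right) \left(37 \cdot 50 - 41\right)} = \frac{1}{\left(4271 - 380\right) \left(1850 - 41\right)} = \frac{1}{3891 \cdot 1809} = \frac{1}{7038819}$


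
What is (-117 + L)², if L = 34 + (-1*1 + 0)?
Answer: 7056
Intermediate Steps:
L = 33 (L = 34 + (-1 + 0) = 34 - 1 = 33)
(-117 + L)² = (-117 + 33)² = (-84)² = 7056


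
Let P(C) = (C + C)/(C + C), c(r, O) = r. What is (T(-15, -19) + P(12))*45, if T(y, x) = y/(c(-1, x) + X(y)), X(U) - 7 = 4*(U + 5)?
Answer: 2205/34 ≈ 64.853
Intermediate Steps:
P(C) = 1 (P(C) = (2*C)/((2*C)) = (2*C)*(1/(2*C)) = 1)
X(U) = 27 + 4*U (X(U) = 7 + 4*(U + 5) = 7 + 4*(5 + U) = 7 + (20 + 4*U) = 27 + 4*U)
T(y, x) = y/(26 + 4*y) (T(y, x) = y/(-1 + (27 + 4*y)) = y/(26 + 4*y))
(T(-15, -19) + P(12))*45 = ((½)*(-15)/(13 + 2*(-15)) + 1)*45 = ((½)*(-15)/(13 - 30) + 1)*45 = ((½)*(-15)/(-17) + 1)*45 = ((½)*(-15)*(-1/17) + 1)*45 = (15/34 + 1)*45 = (49/34)*45 = 2205/34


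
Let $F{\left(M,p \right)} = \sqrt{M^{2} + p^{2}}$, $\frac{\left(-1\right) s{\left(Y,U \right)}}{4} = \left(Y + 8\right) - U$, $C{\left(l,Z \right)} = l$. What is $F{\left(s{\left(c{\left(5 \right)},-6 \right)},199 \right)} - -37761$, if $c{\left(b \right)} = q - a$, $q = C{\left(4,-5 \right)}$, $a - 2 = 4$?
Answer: $37761 + 17 \sqrt{145} \approx 37966.0$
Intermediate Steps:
$a = 6$ ($a = 2 + 4 = 6$)
$q = 4$
$c{\left(b \right)} = -2$ ($c{\left(b \right)} = 4 - 6 = -2$)
$s{\left(Y,U \right)} = -32 - 4 Y + 4 U$ ($s{\left(Y,U \right)} = - 4 \left(\left(Y + 8\right) - U\right) = - 4 \left(\left(8 + Y\right) - U\right) = - 4 \left(8 + Y - U\right) = -32 - 4 Y + 4 U$)
$F{\left(s{\left(c{\left(5 \right)},-6 \right)},199 \right)} - -37761 = \sqrt{\left(-32 - -8 + 4 \left(-6\right)\right)^{2} + 199^{2}} - -37761 = \sqrt{\left(-32 + 8 - 24\right)^{2} + 39601} + 37761 = \sqrt{\left(-48\right)^{2} + 39601} + 37761 = \sqrt{2304 + 39601} + 37761 = \sqrt{41905} + 37761 = 17 \sqrt{145} + 37761 = 37761 + 17 \sqrt{145}$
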